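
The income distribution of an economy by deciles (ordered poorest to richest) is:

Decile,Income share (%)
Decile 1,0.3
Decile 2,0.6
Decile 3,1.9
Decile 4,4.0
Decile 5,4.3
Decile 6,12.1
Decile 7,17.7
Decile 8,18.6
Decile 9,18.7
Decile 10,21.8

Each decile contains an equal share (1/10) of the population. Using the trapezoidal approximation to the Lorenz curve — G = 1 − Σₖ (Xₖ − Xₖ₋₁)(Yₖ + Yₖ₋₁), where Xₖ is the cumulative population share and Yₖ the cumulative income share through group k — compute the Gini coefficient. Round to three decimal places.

Cumulative income shares Yₖ: 0.0030, 0.0090, 0.0280, 0.0680, 0.1110, 0.2320, 0.4090, 0.5950, 0.7820, 1.0000
Σ (Xₖ−Xₖ₋₁)(Yₖ+Yₖ₋₁) = (1/10)(0.0030+0.0000) + (1/10)(0.0090+0.0030) + (1/10)(0.0280+0.0090) + (1/10)(0.0680+0.0280) + (1/10)(0.1110+0.0680) + (1/10)(0.2320+0.1110) + (1/10)(0.4090+0.2320) + (1/10)(0.5950+0.4090) + (1/10)(0.7820+0.5950) + (1/10)(1.0000+0.7820)
  = 0.0003 + 0.0012 + 0.0037 + 0.0096 + 0.0179 + 0.0343 + 0.0641 + 0.1004 + 0.1377 + 0.1782 = 0.5474
G = 1 − 0.5474 = 0.4526

0.453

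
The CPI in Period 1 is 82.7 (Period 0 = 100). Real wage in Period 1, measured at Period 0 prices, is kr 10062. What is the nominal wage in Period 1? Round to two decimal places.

8321.27

Nominal = Real × (Index/100) = 10062 × (82.7/100)
        = 10062 × 0.827 = 8321.2740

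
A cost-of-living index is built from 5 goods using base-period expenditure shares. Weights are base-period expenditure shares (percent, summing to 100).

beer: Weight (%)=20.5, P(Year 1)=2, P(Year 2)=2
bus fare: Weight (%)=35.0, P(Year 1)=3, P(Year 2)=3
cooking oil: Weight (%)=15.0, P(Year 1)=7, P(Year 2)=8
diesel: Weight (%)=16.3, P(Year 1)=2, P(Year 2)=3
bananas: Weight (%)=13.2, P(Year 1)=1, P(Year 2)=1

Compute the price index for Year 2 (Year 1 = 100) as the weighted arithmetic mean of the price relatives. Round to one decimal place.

110.3

beer: 20.5 × (2/2) = 20.5 × 1.000000 = 20.5000
bus fare: 35.0 × (3/3) = 35.0 × 1.000000 = 35.0000
cooking oil: 15.0 × (8/7) = 15.0 × 1.142857 = 17.1429
diesel: 16.3 × (3/2) = 16.3 × 1.500000 = 24.4500
bananas: 13.2 × (1/1) = 13.2 × 1.000000 = 13.2000
Index = Σ wᵢ·(p₁ᵢ/p₀ᵢ) = 20.5000 + 35.0000 + 17.1429 + 24.4500 + 13.2000 = 110.2929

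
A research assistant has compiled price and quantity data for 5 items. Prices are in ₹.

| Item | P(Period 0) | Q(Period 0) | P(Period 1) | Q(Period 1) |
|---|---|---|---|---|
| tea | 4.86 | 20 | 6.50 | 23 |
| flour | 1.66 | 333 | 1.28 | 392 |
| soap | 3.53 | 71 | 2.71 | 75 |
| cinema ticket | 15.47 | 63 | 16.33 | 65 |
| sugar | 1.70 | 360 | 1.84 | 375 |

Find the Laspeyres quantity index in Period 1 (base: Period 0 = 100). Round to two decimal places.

107.36

Laspeyres quantity index uses base-period prices as weights.
ΣP(Period 0)·Q(Period 1) = 4.86×23 + 1.66×392 + 3.53×75 + 15.47×65 + 1.70×375 = 111.78 + 650.72 + 264.75 + 1005.55 + 637.5 = 2670.3
ΣP(Period 0)·Q(Period 0) = 4.86×20 + 1.66×333 + 3.53×71 + 15.47×63 + 1.70×360 = 97.2 + 552.78 + 250.63 + 974.61 + 612 = 2487.22
Index = 2670.3 / 2487.22 × 100 = 107.3608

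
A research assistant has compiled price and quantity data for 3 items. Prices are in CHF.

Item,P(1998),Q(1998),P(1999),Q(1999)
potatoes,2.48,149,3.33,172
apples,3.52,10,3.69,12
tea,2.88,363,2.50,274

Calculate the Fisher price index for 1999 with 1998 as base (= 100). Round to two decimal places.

Laspeyres component (base-period weights):
ΣP(1999)Q(1998) = 3.33×149 + 3.69×10 + 2.50×363 = 496.17 + 36.9 + 907.5 = 1440.57
ΣP(1998)Q(1998) = 2.48×149 + 3.52×10 + 2.88×363 = 369.52 + 35.2 + 1045.44 = 1450.16
L = 1440.57 / 1450.16 × 100 = 99.3387
Paasche component (current-period weights):
ΣP(1999)Q(1999) = 3.33×172 + 3.69×12 + 2.50×274 = 572.76 + 44.28 + 685 = 1302.04
ΣP(1998)Q(1999) = 2.48×172 + 3.52×12 + 2.88×274 = 426.56 + 42.24 + 789.12 = 1257.92
P = 1302.04 / 1257.92 × 100 = 103.5074
Fisher = √(L × P) = √(99.3387 × 103.5074) = 101.4016

101.40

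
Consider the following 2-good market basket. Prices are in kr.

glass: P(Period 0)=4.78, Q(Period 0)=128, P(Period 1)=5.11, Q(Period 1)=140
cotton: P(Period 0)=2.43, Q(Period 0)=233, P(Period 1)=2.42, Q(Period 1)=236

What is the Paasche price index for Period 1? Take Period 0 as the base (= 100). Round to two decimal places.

103.53

Paasche price index uses current-period quantities as weights.
ΣP(Period 1)·Q(Period 1) = 5.11×140 + 2.42×236 = 715.4 + 571.12 = 1286.52
ΣP(Period 0)·Q(Period 1) = 4.78×140 + 2.43×236 = 669.2 + 573.48 = 1242.68
Index = 1286.52 / 1242.68 × 100 = 103.5279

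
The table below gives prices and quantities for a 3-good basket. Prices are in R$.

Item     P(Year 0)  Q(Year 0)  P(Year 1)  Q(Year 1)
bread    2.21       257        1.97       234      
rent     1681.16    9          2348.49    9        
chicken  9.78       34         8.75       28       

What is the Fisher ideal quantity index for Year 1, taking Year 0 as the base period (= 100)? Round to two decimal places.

99.44

Laspeyres component (base-period weights):
ΣP(Year 0)Q(Year 1) = 2.21×234 + 1681.16×9 + 9.78×28 = 517.14 + 15130.44 + 273.84 = 15921.42
ΣP(Year 0)Q(Year 0) = 2.21×257 + 1681.16×9 + 9.78×34 = 567.97 + 15130.44 + 332.52 = 16030.93
L = 15921.42 / 16030.93 × 100 = 99.3169
Paasche component (current-period weights):
ΣP(Year 1)Q(Year 1) = 1.97×234 + 2348.49×9 + 8.75×28 = 460.98 + 21136.41 + 245 = 21842.39
ΣP(Year 1)Q(Year 0) = 1.97×257 + 2348.49×9 + 8.75×34 = 506.29 + 21136.41 + 297.5 = 21940.2
P = 21842.39 / 21940.2 × 100 = 99.5542
Fisher = √(L × P) = √(99.3169 × 99.5542) = 99.4355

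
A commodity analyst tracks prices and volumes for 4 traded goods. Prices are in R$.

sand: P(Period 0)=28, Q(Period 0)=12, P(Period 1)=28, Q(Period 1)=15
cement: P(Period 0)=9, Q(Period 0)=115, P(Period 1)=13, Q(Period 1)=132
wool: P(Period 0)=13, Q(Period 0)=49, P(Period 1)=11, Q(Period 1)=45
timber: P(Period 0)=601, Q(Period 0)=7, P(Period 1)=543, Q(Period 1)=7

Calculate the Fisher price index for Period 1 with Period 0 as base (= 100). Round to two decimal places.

99.89

Laspeyres component (base-period weights):
ΣP(Period 1)Q(Period 0) = 28×12 + 13×115 + 11×49 + 543×7 = 336 + 1495 + 539 + 3801 = 6171
ΣP(Period 0)Q(Period 0) = 28×12 + 9×115 + 13×49 + 601×7 = 336 + 1035 + 637 + 4207 = 6215
L = 6171 / 6215 × 100 = 99.2920
Paasche component (current-period weights):
ΣP(Period 1)Q(Period 1) = 28×15 + 13×132 + 11×45 + 543×7 = 420 + 1716 + 495 + 3801 = 6432
ΣP(Period 0)Q(Period 1) = 28×15 + 9×132 + 13×45 + 601×7 = 420 + 1188 + 585 + 4207 = 6400
P = 6432 / 6400 × 100 = 100.5000
Fisher = √(L × P) = √(99.2920 × 100.5000) = 99.8942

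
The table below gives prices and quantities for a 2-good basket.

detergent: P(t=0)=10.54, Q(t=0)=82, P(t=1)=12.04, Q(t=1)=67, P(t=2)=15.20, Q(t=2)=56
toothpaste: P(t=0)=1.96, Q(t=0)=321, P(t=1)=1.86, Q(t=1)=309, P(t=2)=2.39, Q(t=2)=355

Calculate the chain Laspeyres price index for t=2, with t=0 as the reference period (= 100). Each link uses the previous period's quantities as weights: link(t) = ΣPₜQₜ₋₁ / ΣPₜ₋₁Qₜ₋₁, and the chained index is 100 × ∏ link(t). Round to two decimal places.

Link t=0→t=1:
ΣP(t=1)Q(t=0) = 12.04×82 + 1.86×321 = 987.28 + 597.06 = 1584.34
ΣP(t=0)Q(t=0) = 10.54×82 + 1.96×321 = 864.28 + 629.16 = 1493.44
link = 1584.34/1493.44 = 1.060866
Link t=1→t=2:
ΣP(t=2)Q(t=1) = 15.20×67 + 2.39×309 = 1018.4 + 738.51 = 1756.91
ΣP(t=1)Q(t=1) = 12.04×67 + 1.86×309 = 806.68 + 574.74 = 1381.42
link = 1756.91/1381.42 = 1.271815
Chained index = 100 × 1.060866 × 1.271815 = 134.9225

134.92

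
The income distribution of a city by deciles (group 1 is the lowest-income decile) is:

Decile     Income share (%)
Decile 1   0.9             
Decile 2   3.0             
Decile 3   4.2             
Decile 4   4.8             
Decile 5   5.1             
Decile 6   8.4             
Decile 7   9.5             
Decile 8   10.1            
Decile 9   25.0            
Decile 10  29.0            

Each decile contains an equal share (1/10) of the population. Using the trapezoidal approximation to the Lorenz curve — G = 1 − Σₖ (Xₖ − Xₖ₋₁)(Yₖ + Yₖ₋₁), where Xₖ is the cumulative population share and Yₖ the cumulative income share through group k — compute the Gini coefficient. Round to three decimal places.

Cumulative income shares Yₖ: 0.0090, 0.0390, 0.0810, 0.1290, 0.1800, 0.2640, 0.3590, 0.4600, 0.7100, 1.0000
Σ (Xₖ−Xₖ₋₁)(Yₖ+Yₖ₋₁) = (1/10)(0.0090+0.0000) + (1/10)(0.0390+0.0090) + (1/10)(0.0810+0.0390) + (1/10)(0.1290+0.0810) + (1/10)(0.1800+0.1290) + (1/10)(0.2640+0.1800) + (1/10)(0.3590+0.2640) + (1/10)(0.4600+0.3590) + (1/10)(0.7100+0.4600) + (1/10)(1.0000+0.7100)
  = 0.0009 + 0.0048 + 0.0120 + 0.0210 + 0.0309 + 0.0444 + 0.0623 + 0.0819 + 0.1170 + 0.1710 = 0.5462
G = 1 − 0.5462 = 0.4538

0.454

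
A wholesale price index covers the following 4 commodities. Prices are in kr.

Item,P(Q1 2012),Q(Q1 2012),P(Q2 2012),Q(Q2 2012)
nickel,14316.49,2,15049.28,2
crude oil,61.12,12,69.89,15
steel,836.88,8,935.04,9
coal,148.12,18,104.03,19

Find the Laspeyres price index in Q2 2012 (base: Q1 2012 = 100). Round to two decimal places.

104.03

Laspeyres price index uses base-period quantities as weights.
ΣP(Q2 2012)·Q(Q1 2012) = 15049.28×2 + 69.89×12 + 935.04×8 + 104.03×18 = 30098.56 + 838.68 + 7480.32 + 1872.54 = 40290.1
ΣP(Q1 2012)·Q(Q1 2012) = 14316.49×2 + 61.12×12 + 836.88×8 + 148.12×18 = 28632.98 + 733.44 + 6695.04 + 2666.16 = 38727.62
Index = 40290.1 / 38727.62 × 100 = 104.0345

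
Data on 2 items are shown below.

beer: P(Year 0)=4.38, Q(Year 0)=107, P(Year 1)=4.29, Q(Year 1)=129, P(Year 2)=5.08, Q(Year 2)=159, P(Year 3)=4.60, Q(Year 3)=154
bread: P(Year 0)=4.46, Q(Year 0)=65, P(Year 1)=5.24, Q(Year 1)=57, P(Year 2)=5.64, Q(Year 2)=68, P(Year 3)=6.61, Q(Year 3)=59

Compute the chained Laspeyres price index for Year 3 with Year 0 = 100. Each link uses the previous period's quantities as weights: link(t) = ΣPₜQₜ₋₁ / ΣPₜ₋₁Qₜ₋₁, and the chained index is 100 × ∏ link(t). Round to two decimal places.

Link Year 0→Year 1:
ΣP(Year 1)Q(Year 0) = 4.29×107 + 5.24×65 = 459.03 + 340.6 = 799.63
ΣP(Year 0)Q(Year 0) = 4.38×107 + 4.46×65 = 468.66 + 289.9 = 758.56
link = 799.63/758.56 = 1.054142
Link Year 1→Year 2:
ΣP(Year 2)Q(Year 1) = 5.08×129 + 5.64×57 = 655.32 + 321.48 = 976.8
ΣP(Year 1)Q(Year 1) = 4.29×129 + 5.24×57 = 553.41 + 298.68 = 852.09
link = 976.8/852.09 = 1.146358
Link Year 2→Year 3:
ΣP(Year 3)Q(Year 2) = 4.60×159 + 6.61×68 = 731.4 + 449.48 = 1180.88
ΣP(Year 2)Q(Year 2) = 5.08×159 + 5.64×68 = 807.72 + 383.52 = 1191.24
link = 1180.88/1191.24 = 0.991303
Chained index = 100 × 1.054142 × 1.146358 × 0.991303 = 119.7915

119.79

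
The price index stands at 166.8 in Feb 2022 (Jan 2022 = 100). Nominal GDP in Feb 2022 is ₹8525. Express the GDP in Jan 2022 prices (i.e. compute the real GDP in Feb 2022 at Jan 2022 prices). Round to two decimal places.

5110.91

Real = Nominal ÷ (Index/100) = 8525 ÷ (166.8/100)
     = 8525 ÷ 1.668 = 5110.9113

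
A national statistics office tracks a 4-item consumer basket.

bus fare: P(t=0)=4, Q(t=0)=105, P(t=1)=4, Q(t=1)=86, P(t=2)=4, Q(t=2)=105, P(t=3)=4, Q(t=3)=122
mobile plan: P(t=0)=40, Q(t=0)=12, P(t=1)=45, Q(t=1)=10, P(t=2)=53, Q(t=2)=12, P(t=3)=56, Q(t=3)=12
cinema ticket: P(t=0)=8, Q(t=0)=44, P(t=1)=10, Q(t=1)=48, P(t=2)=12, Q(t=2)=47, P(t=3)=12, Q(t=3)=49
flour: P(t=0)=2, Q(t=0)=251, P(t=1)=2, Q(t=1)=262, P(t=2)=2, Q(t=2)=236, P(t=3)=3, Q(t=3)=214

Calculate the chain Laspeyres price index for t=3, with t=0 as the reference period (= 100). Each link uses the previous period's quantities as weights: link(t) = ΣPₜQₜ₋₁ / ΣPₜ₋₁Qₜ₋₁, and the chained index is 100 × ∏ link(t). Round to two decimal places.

Link t=0→t=1:
ΣP(t=1)Q(t=0) = 4×105 + 45×12 + 10×44 + 2×251 = 420 + 540 + 440 + 502 = 1902
ΣP(t=0)Q(t=0) = 4×105 + 40×12 + 8×44 + 2×251 = 420 + 480 + 352 + 502 = 1754
link = 1902/1754 = 1.084379
Link t=1→t=2:
ΣP(t=2)Q(t=1) = 4×86 + 53×10 + 12×48 + 2×262 = 344 + 530 + 576 + 524 = 1974
ΣP(t=1)Q(t=1) = 4×86 + 45×10 + 10×48 + 2×262 = 344 + 450 + 480 + 524 = 1798
link = 1974/1798 = 1.097887
Link t=2→t=3:
ΣP(t=3)Q(t=2) = 4×105 + 56×12 + 12×47 + 3×236 = 420 + 672 + 564 + 708 = 2364
ΣP(t=2)Q(t=2) = 4×105 + 53×12 + 12×47 + 2×236 = 420 + 636 + 564 + 472 = 2092
link = 2364/2092 = 1.130019
Chained index = 100 × 1.084379 × 1.097887 × 1.130019 = 134.5316

134.53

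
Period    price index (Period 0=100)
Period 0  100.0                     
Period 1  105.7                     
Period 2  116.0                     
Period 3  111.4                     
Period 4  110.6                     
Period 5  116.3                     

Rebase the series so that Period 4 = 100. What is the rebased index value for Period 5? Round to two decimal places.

Rebased(Period 5) = 116.3 / 110.6 × 100 = 105.1537

105.15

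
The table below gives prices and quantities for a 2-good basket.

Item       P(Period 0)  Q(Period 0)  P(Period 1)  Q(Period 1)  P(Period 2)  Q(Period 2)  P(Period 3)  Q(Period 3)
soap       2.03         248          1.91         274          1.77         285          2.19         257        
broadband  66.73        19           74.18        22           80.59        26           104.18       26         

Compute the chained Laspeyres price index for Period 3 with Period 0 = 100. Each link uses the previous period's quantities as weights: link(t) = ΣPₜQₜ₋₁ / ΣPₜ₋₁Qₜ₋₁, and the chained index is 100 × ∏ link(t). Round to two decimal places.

142.78

Link Period 0→Period 1:
ΣP(Period 1)Q(Period 0) = 1.91×248 + 74.18×19 = 473.68 + 1409.42 = 1883.1
ΣP(Period 0)Q(Period 0) = 2.03×248 + 66.73×19 = 503.44 + 1267.87 = 1771.31
link = 1883.1/1771.31 = 1.063111
Link Period 1→Period 2:
ΣP(Period 2)Q(Period 1) = 1.77×274 + 80.59×22 = 484.98 + 1772.98 = 2257.96
ΣP(Period 1)Q(Period 1) = 1.91×274 + 74.18×22 = 523.34 + 1631.96 = 2155.3
link = 2257.96/2155.3 = 1.047631
Link Period 2→Period 3:
ΣP(Period 3)Q(Period 2) = 2.19×285 + 104.18×26 = 624.15 + 2708.68 = 3332.83
ΣP(Period 2)Q(Period 2) = 1.77×285 + 80.59×26 = 504.45 + 2095.34 = 2599.79
link = 3332.83/2599.79 = 1.281961
Chained index = 100 × 1.063111 × 1.047631 × 1.281961 = 142.7783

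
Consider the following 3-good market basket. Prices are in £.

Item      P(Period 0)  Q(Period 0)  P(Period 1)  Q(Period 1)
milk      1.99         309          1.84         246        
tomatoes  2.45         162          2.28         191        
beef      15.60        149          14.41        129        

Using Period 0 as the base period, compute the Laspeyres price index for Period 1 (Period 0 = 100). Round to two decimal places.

Laspeyres price index uses base-period quantities as weights.
ΣP(Period 1)·Q(Period 0) = 1.84×309 + 2.28×162 + 14.41×149 = 568.56 + 369.36 + 2147.09 = 3085.01
ΣP(Period 0)·Q(Period 0) = 1.99×309 + 2.45×162 + 15.60×149 = 614.91 + 396.9 + 2324.4 = 3336.21
Index = 3085.01 / 3336.21 × 100 = 92.4705

92.47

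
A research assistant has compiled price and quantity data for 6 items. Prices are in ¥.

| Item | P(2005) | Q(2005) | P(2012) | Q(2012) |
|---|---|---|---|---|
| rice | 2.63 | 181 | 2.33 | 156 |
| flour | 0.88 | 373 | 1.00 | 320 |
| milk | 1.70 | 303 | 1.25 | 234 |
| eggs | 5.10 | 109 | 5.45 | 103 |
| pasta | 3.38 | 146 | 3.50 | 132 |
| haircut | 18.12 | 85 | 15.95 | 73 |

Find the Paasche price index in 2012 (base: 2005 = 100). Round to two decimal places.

Paasche price index uses current-period quantities as weights.
ΣP(2012)·Q(2012) = 2.33×156 + 1.00×320 + 1.25×234 + 5.45×103 + 3.50×132 + 15.95×73 = 363.48 + 320 + 292.5 + 561.35 + 462 + 1164.35 = 3163.68
ΣP(2005)·Q(2012) = 2.63×156 + 0.88×320 + 1.70×234 + 5.10×103 + 3.38×132 + 18.12×73 = 410.28 + 281.6 + 397.8 + 525.3 + 446.16 + 1322.76 = 3383.9
Index = 3163.68 / 3383.9 × 100 = 93.4921

93.49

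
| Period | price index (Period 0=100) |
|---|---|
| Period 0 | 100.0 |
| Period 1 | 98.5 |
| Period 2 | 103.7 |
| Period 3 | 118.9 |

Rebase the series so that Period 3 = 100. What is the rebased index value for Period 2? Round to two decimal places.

87.22

Rebased(Period 2) = 103.7 / 118.9 × 100 = 87.2161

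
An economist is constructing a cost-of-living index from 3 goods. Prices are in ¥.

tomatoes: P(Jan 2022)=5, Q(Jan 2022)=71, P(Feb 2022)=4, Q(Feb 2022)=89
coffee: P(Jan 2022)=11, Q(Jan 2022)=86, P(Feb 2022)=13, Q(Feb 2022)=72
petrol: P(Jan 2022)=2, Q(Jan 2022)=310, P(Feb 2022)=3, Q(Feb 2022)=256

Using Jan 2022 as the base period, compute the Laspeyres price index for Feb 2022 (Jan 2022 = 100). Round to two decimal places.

Laspeyres price index uses base-period quantities as weights.
ΣP(Feb 2022)·Q(Jan 2022) = 4×71 + 13×86 + 3×310 = 284 + 1118 + 930 = 2332
ΣP(Jan 2022)·Q(Jan 2022) = 5×71 + 11×86 + 2×310 = 355 + 946 + 620 = 1921
Index = 2332 / 1921 × 100 = 121.3951

121.40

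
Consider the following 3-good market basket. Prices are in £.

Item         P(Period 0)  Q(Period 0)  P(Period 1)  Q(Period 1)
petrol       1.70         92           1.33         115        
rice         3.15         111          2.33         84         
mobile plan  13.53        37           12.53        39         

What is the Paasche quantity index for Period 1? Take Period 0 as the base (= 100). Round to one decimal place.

Paasche quantity index uses current-period prices as weights.
ΣP(Period 1)·Q(Period 1) = 1.33×115 + 2.33×84 + 12.53×39 = 152.95 + 195.72 + 488.67 = 837.34
ΣP(Period 1)·Q(Period 0) = 1.33×92 + 2.33×111 + 12.53×37 = 122.36 + 258.63 + 463.61 = 844.6
Index = 837.34 / 844.6 × 100 = 99.1404

99.1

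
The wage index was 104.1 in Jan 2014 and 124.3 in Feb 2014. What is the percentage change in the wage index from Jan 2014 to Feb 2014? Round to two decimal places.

Change = (124.3 − 104.1) / 104.1 × 100
       = 20.2 / 104.1 × 100 = 19.4044%

19.40%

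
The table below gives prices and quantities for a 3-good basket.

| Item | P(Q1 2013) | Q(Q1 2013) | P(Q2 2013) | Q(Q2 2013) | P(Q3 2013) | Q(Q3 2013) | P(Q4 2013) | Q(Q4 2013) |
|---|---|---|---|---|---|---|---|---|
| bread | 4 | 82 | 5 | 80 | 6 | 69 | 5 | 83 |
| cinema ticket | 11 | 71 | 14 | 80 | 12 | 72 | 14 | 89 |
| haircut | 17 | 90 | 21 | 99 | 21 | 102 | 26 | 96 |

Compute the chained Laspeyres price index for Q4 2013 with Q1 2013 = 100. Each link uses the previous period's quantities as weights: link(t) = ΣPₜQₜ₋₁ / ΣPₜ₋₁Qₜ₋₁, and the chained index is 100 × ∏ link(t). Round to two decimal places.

Link Q1 2013→Q2 2013:
ΣP(Q2 2013)Q(Q1 2013) = 5×82 + 14×71 + 21×90 = 410 + 994 + 1890 = 3294
ΣP(Q1 2013)Q(Q1 2013) = 4×82 + 11×71 + 17×90 = 328 + 781 + 1530 = 2639
link = 3294/2639 = 1.248200
Link Q2 2013→Q3 2013:
ΣP(Q3 2013)Q(Q2 2013) = 6×80 + 12×80 + 21×99 = 480 + 960 + 2079 = 3519
ΣP(Q2 2013)Q(Q2 2013) = 5×80 + 14×80 + 21×99 = 400 + 1120 + 2079 = 3599
link = 3519/3599 = 0.977772
Link Q3 2013→Q4 2013:
ΣP(Q4 2013)Q(Q3 2013) = 5×69 + 14×72 + 26×102 = 345 + 1008 + 2652 = 4005
ΣP(Q3 2013)Q(Q3 2013) = 6×69 + 12×72 + 21×102 = 414 + 864 + 2142 = 3420
link = 4005/3420 = 1.171053
Chained index = 100 × 1.248200 × 0.977772 × 1.171053 = 142.9217

142.92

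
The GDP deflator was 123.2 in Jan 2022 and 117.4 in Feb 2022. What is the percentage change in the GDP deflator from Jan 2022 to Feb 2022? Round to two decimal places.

Change = (117.4 − 123.2) / 123.2 × 100
       = -5.8 / 123.2 × 100 = -4.7078%

-4.71%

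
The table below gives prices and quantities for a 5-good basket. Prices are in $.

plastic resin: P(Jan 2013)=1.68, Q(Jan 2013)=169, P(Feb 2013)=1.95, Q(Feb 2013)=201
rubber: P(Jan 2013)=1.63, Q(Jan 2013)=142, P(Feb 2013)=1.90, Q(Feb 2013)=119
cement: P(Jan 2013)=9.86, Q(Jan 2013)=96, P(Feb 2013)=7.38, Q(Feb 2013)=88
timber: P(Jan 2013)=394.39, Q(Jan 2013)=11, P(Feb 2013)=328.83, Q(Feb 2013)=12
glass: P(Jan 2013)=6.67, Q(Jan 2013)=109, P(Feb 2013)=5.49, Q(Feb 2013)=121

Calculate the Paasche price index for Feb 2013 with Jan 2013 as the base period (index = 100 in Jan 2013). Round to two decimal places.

84.70

Paasche price index uses current-period quantities as weights.
ΣP(Feb 2013)·Q(Feb 2013) = 1.95×201 + 1.90×119 + 7.38×88 + 328.83×12 + 5.49×121 = 391.95 + 226.1 + 649.44 + 3945.96 + 664.29 = 5877.74
ΣP(Jan 2013)·Q(Feb 2013) = 1.68×201 + 1.63×119 + 9.86×88 + 394.39×12 + 6.67×121 = 337.68 + 193.97 + 867.68 + 4732.68 + 807.07 = 6939.08
Index = 5877.74 / 6939.08 × 100 = 84.7049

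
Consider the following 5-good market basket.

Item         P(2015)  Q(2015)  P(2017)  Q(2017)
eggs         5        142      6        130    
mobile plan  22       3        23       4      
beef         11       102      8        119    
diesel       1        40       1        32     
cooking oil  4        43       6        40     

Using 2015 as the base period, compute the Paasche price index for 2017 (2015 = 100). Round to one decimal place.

Paasche price index uses current-period quantities as weights.
ΣP(2017)·Q(2017) = 6×130 + 23×4 + 8×119 + 1×32 + 6×40 = 780 + 92 + 952 + 32 + 240 = 2096
ΣP(2015)·Q(2017) = 5×130 + 22×4 + 11×119 + 1×32 + 4×40 = 650 + 88 + 1309 + 32 + 160 = 2239
Index = 2096 / 2239 × 100 = 93.6132

93.6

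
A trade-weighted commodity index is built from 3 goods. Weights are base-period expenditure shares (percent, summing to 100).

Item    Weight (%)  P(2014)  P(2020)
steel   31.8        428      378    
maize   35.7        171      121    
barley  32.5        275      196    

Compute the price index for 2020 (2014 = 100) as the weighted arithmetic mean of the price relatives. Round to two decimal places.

steel: 31.8 × (378/428) = 31.8 × 0.883178 = 28.0850
maize: 35.7 × (121/171) = 35.7 × 0.707602 = 25.2614
barley: 32.5 × (196/275) = 32.5 × 0.712727 = 23.1636
Index = Σ wᵢ·(p₁ᵢ/p₀ᵢ) = 28.0850 + 25.2614 + 23.1636 = 76.5101

76.51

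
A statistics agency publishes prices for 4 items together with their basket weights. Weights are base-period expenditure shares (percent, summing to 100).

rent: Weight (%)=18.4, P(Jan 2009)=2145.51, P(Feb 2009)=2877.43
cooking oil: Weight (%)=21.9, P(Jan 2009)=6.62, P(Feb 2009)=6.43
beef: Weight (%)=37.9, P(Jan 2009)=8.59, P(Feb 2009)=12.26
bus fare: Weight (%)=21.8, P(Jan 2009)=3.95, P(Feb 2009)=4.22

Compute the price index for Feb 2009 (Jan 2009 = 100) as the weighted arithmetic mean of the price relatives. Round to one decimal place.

123.3

rent: 18.4 × (2877.43/2145.51) = 18.4 × 1.341140 = 24.6770
cooking oil: 21.9 × (6.43/6.62) = 21.9 × 0.971299 = 21.2715
beef: 37.9 × (12.26/8.59) = 37.9 × 1.427241 = 54.0924
bus fare: 21.8 × (4.22/3.95) = 21.8 × 1.068354 = 23.2901
Index = Σ wᵢ·(p₁ᵢ/p₀ᵢ) = 24.6770 + 21.2715 + 54.0924 + 23.2901 = 123.3310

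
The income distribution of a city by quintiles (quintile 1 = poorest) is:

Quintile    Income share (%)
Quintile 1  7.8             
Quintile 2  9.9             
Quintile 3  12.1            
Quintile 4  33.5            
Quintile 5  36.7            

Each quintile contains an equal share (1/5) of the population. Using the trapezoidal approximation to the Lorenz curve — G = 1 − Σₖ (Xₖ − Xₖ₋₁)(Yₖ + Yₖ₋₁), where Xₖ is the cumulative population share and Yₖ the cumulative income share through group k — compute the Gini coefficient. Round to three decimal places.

0.326

Cumulative income shares Yₖ: 0.0780, 0.1770, 0.2980, 0.6330, 1.0000
Σ (Xₖ−Xₖ₋₁)(Yₖ+Yₖ₋₁) = (1/5)(0.0780+0.0000) + (1/5)(0.1770+0.0780) + (1/5)(0.2980+0.1770) + (1/5)(0.6330+0.2980) + (1/5)(1.0000+0.6330)
  = 0.0156 + 0.0510 + 0.0950 + 0.1862 + 0.3266 = 0.6744
G = 1 − 0.6744 = 0.3256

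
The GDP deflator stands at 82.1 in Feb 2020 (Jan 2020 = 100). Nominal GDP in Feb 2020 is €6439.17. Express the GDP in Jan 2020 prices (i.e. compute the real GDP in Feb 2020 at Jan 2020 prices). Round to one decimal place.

7843.1

Real = Nominal ÷ (Index/100) = 6439.17 ÷ (82.1/100)
     = 6439.17 ÷ 0.821 = 7843.0816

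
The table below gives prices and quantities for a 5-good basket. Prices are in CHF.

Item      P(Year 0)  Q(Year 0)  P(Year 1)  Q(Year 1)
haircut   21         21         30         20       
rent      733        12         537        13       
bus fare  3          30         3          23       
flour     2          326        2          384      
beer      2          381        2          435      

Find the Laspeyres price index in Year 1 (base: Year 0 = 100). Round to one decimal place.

79.9

Laspeyres price index uses base-period quantities as weights.
ΣP(Year 1)·Q(Year 0) = 30×21 + 537×12 + 3×30 + 2×326 + 2×381 = 630 + 6444 + 90 + 652 + 762 = 8578
ΣP(Year 0)·Q(Year 0) = 21×21 + 733×12 + 3×30 + 2×326 + 2×381 = 441 + 8796 + 90 + 652 + 762 = 10741
Index = 8578 / 10741 × 100 = 79.8622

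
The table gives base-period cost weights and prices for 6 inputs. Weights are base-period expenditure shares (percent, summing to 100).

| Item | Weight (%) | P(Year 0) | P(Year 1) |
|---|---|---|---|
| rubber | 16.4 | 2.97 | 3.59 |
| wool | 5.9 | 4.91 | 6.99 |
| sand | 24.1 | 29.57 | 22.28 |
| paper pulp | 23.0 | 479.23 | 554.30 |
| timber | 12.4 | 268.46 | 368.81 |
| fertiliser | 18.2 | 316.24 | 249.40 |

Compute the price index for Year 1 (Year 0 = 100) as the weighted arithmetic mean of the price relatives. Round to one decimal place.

rubber: 16.4 × (3.59/2.97) = 16.4 × 1.208754 = 19.8236
wool: 5.9 × (6.99/4.91) = 5.9 × 1.423625 = 8.3994
sand: 24.1 × (22.28/29.57) = 24.1 × 0.753466 = 18.1585
paper pulp: 23.0 × (554.30/479.23) = 23.0 × 1.156647 = 26.6029
timber: 12.4 × (368.81/268.46) = 12.4 × 1.373799 = 17.0351
fertiliser: 18.2 × (249.40/316.24) = 18.2 × 0.788642 = 14.3533
Index = Σ wᵢ·(p₁ᵢ/p₀ᵢ) = 19.8236 + 8.3994 + 18.1585 + 26.6029 + 17.0351 + 14.3533 = 104.3728

104.4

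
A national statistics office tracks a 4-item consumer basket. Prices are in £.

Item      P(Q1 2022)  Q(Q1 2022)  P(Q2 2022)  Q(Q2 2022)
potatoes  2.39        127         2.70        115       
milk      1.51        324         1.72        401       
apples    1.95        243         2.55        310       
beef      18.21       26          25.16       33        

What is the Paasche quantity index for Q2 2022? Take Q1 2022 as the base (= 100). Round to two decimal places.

Paasche quantity index uses current-period prices as weights.
ΣP(Q2 2022)·Q(Q2 2022) = 2.70×115 + 1.72×401 + 2.55×310 + 25.16×33 = 310.5 + 689.72 + 790.5 + 830.28 = 2621
ΣP(Q2 2022)·Q(Q1 2022) = 2.70×127 + 1.72×324 + 2.55×243 + 25.16×26 = 342.9 + 557.28 + 619.65 + 654.16 = 2173.99
Index = 2621 / 2173.99 × 100 = 120.5617

120.56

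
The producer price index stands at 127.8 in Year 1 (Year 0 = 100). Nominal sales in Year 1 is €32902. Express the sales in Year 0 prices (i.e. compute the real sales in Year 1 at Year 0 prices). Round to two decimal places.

Real = Nominal ÷ (Index/100) = 32902 ÷ (127.8/100)
     = 32902 ÷ 1.278 = 25744.9139

25744.91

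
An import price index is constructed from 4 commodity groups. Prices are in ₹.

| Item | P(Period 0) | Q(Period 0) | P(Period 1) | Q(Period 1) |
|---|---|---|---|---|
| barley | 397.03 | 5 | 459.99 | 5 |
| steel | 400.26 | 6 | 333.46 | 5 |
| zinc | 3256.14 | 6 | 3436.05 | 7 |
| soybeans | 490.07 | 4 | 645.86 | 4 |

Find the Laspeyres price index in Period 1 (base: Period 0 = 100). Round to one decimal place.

Laspeyres price index uses base-period quantities as weights.
ΣP(Period 1)·Q(Period 0) = 459.99×5 + 333.46×6 + 3436.05×6 + 645.86×4 = 2299.95 + 2000.76 + 20616.3 + 2583.44 = 27500.45
ΣP(Period 0)·Q(Period 0) = 397.03×5 + 400.26×6 + 3256.14×6 + 490.07×4 = 1985.15 + 2401.56 + 19536.84 + 1960.28 = 25883.83
Index = 27500.45 / 25883.83 × 100 = 106.2457

106.2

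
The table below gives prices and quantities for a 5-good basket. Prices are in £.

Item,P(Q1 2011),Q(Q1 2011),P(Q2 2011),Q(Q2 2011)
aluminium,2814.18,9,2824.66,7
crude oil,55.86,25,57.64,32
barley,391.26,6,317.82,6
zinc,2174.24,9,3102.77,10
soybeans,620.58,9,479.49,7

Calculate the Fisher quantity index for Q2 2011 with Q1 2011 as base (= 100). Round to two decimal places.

93.48

Laspeyres component (base-period weights):
ΣP(Q1 2011)Q(Q2 2011) = 2814.18×7 + 55.86×32 + 391.26×6 + 2174.24×10 + 620.58×7 = 19699.26 + 1787.52 + 2347.56 + 21742.4 + 4344.06 = 49920.8
ΣP(Q1 2011)Q(Q1 2011) = 2814.18×9 + 55.86×25 + 391.26×6 + 2174.24×9 + 620.58×9 = 25327.62 + 1396.5 + 2347.56 + 19568.16 + 5585.22 = 54225.06
L = 49920.8 / 54225.06 × 100 = 92.0622
Paasche component (current-period weights):
ΣP(Q2 2011)Q(Q2 2011) = 2824.66×7 + 57.64×32 + 317.82×6 + 3102.77×10 + 479.49×7 = 19772.62 + 1844.48 + 1906.92 + 31027.7 + 3356.43 = 57908.15
ΣP(Q2 2011)Q(Q1 2011) = 2824.66×9 + 57.64×25 + 317.82×6 + 3102.77×9 + 479.49×9 = 25421.94 + 1441 + 1906.92 + 27924.93 + 4315.41 = 61010.2
P = 57908.15 / 61010.2 × 100 = 94.9155
Fisher = √(L × P) = √(92.0622 × 94.9155) = 93.4780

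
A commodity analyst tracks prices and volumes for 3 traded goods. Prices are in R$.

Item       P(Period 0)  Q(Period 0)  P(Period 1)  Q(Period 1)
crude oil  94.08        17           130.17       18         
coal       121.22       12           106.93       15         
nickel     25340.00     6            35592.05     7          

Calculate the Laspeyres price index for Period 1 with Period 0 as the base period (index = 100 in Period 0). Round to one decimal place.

Laspeyres price index uses base-period quantities as weights.
ΣP(Period 1)·Q(Period 0) = 130.17×17 + 106.93×12 + 35592.05×6 = 2212.89 + 1283.16 + 213552.3 = 217048.35
ΣP(Period 0)·Q(Period 0) = 94.08×17 + 121.22×12 + 25340.00×6 = 1599.36 + 1454.64 + 152040 = 155094
Index = 217048.35 / 155094 × 100 = 139.9463

139.9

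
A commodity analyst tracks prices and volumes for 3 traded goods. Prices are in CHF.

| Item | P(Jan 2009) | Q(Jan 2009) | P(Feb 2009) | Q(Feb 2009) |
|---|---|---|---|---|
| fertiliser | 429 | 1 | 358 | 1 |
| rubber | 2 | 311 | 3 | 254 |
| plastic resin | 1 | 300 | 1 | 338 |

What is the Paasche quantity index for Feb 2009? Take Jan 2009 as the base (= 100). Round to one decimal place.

Paasche quantity index uses current-period prices as weights.
ΣP(Feb 2009)·Q(Feb 2009) = 358×1 + 3×254 + 1×338 = 358 + 762 + 338 = 1458
ΣP(Feb 2009)·Q(Jan 2009) = 358×1 + 3×311 + 1×300 = 358 + 933 + 300 = 1591
Index = 1458 / 1591 × 100 = 91.6405

91.6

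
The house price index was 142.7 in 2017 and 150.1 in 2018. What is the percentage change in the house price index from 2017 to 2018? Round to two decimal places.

Change = (150.1 − 142.7) / 142.7 × 100
       = 7.4 / 142.7 × 100 = 5.1857%

5.19%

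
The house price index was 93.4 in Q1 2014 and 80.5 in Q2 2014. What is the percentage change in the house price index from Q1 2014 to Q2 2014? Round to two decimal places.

-13.81%

Change = (80.5 − 93.4) / 93.4 × 100
       = -12.9 / 93.4 × 100 = -13.8116%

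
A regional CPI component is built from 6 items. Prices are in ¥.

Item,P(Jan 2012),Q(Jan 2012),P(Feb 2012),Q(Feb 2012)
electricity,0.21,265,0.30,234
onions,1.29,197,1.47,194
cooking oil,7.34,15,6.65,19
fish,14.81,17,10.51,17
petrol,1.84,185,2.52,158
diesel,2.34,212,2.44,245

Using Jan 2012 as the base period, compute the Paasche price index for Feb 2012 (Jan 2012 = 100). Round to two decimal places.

Paasche price index uses current-period quantities as weights.
ΣP(Feb 2012)·Q(Feb 2012) = 0.30×234 + 1.47×194 + 6.65×19 + 10.51×17 + 2.52×158 + 2.44×245 = 70.2 + 285.18 + 126.35 + 178.67 + 398.16 + 597.8 = 1656.36
ΣP(Jan 2012)·Q(Feb 2012) = 0.21×234 + 1.29×194 + 7.34×19 + 14.81×17 + 1.84×158 + 2.34×245 = 49.14 + 250.26 + 139.46 + 251.77 + 290.72 + 573.3 = 1554.65
Index = 1656.36 / 1554.65 × 100 = 106.5423

106.54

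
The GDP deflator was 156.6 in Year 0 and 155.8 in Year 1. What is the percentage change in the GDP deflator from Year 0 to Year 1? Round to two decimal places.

-0.51%

Change = (155.8 − 156.6) / 156.6 × 100
       = -0.8 / 156.6 × 100 = -0.5109%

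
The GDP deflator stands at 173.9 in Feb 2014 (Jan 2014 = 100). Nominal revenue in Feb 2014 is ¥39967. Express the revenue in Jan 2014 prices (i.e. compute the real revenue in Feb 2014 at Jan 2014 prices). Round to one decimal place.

22982.7

Real = Nominal ÷ (Index/100) = 39967 ÷ (173.9/100)
     = 39967 ÷ 1.739 = 22982.7487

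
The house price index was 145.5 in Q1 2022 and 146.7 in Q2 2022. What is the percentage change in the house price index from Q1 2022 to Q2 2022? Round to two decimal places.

Change = (146.7 − 145.5) / 145.5 × 100
       = 1.2 / 145.5 × 100 = 0.8247%

0.82%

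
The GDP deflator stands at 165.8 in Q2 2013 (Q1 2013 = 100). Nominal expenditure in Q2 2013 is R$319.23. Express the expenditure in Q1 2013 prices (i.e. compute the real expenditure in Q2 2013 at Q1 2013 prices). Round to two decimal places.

Real = Nominal ÷ (Index/100) = 319.23 ÷ (165.8/100)
     = 319.23 ÷ 1.658 = 192.5392

192.54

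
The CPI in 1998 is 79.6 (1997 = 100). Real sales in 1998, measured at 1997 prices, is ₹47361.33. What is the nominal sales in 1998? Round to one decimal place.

Nominal = Real × (Index/100) = 47361.33 × (79.6/100)
        = 47361.33 × 0.796 = 37699.6187

37699.6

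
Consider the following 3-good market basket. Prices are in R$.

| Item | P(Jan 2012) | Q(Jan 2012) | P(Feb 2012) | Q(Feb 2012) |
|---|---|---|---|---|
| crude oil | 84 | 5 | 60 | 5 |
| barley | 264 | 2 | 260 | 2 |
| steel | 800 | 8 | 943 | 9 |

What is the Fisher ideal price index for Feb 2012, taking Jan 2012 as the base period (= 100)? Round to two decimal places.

114.03

Laspeyres component (base-period weights):
ΣP(Feb 2012)Q(Jan 2012) = 60×5 + 260×2 + 943×8 = 300 + 520 + 7544 = 8364
ΣP(Jan 2012)Q(Jan 2012) = 84×5 + 264×2 + 800×8 = 420 + 528 + 6400 = 7348
L = 8364 / 7348 × 100 = 113.8269
Paasche component (current-period weights):
ΣP(Feb 2012)Q(Feb 2012) = 60×5 + 260×2 + 943×9 = 300 + 520 + 8487 = 9307
ΣP(Jan 2012)Q(Feb 2012) = 84×5 + 264×2 + 800×9 = 420 + 528 + 7200 = 8148
P = 9307 / 8148 × 100 = 114.2243
Fisher = √(L × P) = √(113.8269 × 114.2243) = 114.0254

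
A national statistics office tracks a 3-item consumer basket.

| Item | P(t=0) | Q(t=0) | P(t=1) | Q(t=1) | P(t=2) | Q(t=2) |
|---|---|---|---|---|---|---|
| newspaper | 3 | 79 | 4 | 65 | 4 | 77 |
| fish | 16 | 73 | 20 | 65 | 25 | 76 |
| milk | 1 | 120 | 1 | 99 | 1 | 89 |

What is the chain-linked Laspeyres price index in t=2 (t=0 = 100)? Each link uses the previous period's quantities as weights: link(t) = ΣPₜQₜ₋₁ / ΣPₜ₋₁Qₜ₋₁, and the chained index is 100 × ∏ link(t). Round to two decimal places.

Link t=0→t=1:
ΣP(t=1)Q(t=0) = 4×79 + 20×73 + 1×120 = 316 + 1460 + 120 = 1896
ΣP(t=0)Q(t=0) = 3×79 + 16×73 + 1×120 = 237 + 1168 + 120 = 1525
link = 1896/1525 = 1.243279
Link t=1→t=2:
ΣP(t=2)Q(t=1) = 4×65 + 25×65 + 1×99 = 260 + 1625 + 99 = 1984
ΣP(t=1)Q(t=1) = 4×65 + 20×65 + 1×99 = 260 + 1300 + 99 = 1659
link = 1984/1659 = 1.195901
Chained index = 100 × 1.243279 × 1.195901 = 148.6838

148.68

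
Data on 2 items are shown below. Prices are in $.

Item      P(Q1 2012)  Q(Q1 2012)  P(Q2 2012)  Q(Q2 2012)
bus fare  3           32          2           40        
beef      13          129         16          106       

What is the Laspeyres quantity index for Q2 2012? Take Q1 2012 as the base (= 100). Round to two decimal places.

84.49

Laspeyres quantity index uses base-period prices as weights.
ΣP(Q1 2012)·Q(Q2 2012) = 3×40 + 13×106 = 120 + 1378 = 1498
ΣP(Q1 2012)·Q(Q1 2012) = 3×32 + 13×129 = 96 + 1677 = 1773
Index = 1498 / 1773 × 100 = 84.4896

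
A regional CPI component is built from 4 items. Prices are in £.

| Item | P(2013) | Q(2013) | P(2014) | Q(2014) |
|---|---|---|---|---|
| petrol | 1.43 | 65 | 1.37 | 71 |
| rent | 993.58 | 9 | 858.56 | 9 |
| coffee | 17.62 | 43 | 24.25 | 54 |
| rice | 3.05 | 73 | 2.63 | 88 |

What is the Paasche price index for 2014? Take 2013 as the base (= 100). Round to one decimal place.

91.2

Paasche price index uses current-period quantities as weights.
ΣP(2014)·Q(2014) = 1.37×71 + 858.56×9 + 24.25×54 + 2.63×88 = 97.27 + 7727.04 + 1309.5 + 231.44 = 9365.25
ΣP(2013)·Q(2014) = 1.43×71 + 993.58×9 + 17.62×54 + 3.05×88 = 101.53 + 8942.22 + 951.48 + 268.4 = 10263.63
Index = 9365.25 / 10263.63 × 100 = 91.2470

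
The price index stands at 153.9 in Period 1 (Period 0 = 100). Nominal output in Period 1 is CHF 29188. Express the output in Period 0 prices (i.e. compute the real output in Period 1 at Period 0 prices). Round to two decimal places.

Real = Nominal ÷ (Index/100) = 29188 ÷ (153.9/100)
     = 29188 ÷ 1.539 = 18965.5621

18965.56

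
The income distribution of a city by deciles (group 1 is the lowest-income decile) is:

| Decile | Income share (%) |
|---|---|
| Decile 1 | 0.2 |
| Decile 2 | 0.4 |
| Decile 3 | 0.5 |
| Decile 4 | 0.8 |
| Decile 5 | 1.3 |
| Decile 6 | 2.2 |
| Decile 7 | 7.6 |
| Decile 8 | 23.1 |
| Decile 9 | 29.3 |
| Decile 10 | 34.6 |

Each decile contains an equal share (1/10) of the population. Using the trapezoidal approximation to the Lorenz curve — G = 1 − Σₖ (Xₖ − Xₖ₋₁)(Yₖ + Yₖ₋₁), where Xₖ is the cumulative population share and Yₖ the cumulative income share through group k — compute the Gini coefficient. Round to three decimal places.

0.646

Cumulative income shares Yₖ: 0.0020, 0.0060, 0.0110, 0.0190, 0.0320, 0.0540, 0.1300, 0.3610, 0.6540, 1.0000
Σ (Xₖ−Xₖ₋₁)(Yₖ+Yₖ₋₁) = (1/10)(0.0020+0.0000) + (1/10)(0.0060+0.0020) + (1/10)(0.0110+0.0060) + (1/10)(0.0190+0.0110) + (1/10)(0.0320+0.0190) + (1/10)(0.0540+0.0320) + (1/10)(0.1300+0.0540) + (1/10)(0.3610+0.1300) + (1/10)(0.6540+0.3610) + (1/10)(1.0000+0.6540)
  = 0.0002 + 0.0008 + 0.0017 + 0.0030 + 0.0051 + 0.0086 + 0.0184 + 0.0491 + 0.1015 + 0.1654 = 0.3538
G = 1 − 0.3538 = 0.6462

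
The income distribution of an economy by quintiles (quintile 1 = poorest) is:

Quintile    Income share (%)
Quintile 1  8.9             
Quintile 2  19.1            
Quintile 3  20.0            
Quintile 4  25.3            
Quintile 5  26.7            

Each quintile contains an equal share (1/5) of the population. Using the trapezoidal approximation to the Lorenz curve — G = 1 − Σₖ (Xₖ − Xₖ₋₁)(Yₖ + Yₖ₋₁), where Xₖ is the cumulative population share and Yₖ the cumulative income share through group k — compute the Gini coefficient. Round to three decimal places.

Cumulative income shares Yₖ: 0.0890, 0.2800, 0.4800, 0.7330, 1.0000
Σ (Xₖ−Xₖ₋₁)(Yₖ+Yₖ₋₁) = (1/5)(0.0890+0.0000) + (1/5)(0.2800+0.0890) + (1/5)(0.4800+0.2800) + (1/5)(0.7330+0.4800) + (1/5)(1.0000+0.7330)
  = 0.0178 + 0.0738 + 0.1520 + 0.2426 + 0.3466 = 0.8328
G = 1 − 0.8328 = 0.1672

0.167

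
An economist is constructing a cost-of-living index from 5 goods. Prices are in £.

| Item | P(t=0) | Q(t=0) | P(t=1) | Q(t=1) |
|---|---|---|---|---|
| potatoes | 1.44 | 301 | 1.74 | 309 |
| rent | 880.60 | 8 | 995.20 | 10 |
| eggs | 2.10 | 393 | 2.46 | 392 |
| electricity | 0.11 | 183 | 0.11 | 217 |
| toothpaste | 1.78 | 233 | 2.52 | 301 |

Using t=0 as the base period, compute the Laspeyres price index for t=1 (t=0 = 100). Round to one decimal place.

115.1

Laspeyres price index uses base-period quantities as weights.
ΣP(t=1)·Q(t=0) = 1.74×301 + 995.20×8 + 2.46×393 + 0.11×183 + 2.52×233 = 523.74 + 7961.6 + 966.78 + 20.13 + 587.16 = 10059.41
ΣP(t=0)·Q(t=0) = 1.44×301 + 880.60×8 + 2.10×393 + 0.11×183 + 1.78×233 = 433.44 + 7044.8 + 825.3 + 20.13 + 414.74 = 8738.41
Index = 10059.41 / 8738.41 × 100 = 115.1172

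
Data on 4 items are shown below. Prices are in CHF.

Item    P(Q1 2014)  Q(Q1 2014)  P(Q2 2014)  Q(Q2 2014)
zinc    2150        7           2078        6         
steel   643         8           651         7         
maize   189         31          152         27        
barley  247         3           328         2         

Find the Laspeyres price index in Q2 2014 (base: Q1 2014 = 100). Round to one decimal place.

Laspeyres price index uses base-period quantities as weights.
ΣP(Q2 2014)·Q(Q1 2014) = 2078×7 + 651×8 + 152×31 + 328×3 = 14546 + 5208 + 4712 + 984 = 25450
ΣP(Q1 2014)·Q(Q1 2014) = 2150×7 + 643×8 + 189×31 + 247×3 = 15050 + 5144 + 5859 + 741 = 26794
Index = 25450 / 26794 × 100 = 94.9840

95.0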